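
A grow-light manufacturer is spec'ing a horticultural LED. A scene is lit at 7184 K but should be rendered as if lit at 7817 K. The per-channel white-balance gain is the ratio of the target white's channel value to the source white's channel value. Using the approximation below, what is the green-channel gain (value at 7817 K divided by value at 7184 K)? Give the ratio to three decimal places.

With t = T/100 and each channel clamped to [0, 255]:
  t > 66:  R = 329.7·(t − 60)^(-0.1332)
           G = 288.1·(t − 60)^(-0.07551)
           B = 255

0.968

At 7184 K (t = 71.84):
  G = 288.1·(71.84 − 60)^(-0.07551) = 288.1·11.84^(-0.07551) = 288.1·0.82976 = 239.053.
At 7817 K (t = 78.17):
  G = 288.1·(78.17 − 60)^(-0.07551) = 288.1·18.17^(-0.07551) = 288.1·0.80335 = 231.446.
Gain = 231.446 / 239.053 = 0.9682 → 0.968.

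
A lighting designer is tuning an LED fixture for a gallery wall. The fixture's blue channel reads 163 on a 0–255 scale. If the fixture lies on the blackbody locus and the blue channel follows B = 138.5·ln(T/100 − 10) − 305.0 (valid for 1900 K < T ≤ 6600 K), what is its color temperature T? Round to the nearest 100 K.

ln(t − 10) = (163 + 305.0) / 138.5 = 3.3791.
t − 10 = e^3.3791 = 29.343, so t = 39.343.
T = 100·t = 3934 K → 3900 K to the nearest 100 K.

3900 K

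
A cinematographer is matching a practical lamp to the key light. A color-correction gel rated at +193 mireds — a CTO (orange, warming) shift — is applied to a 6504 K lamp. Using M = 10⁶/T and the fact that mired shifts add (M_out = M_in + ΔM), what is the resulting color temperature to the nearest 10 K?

M_in = 10⁶/6504 = 153.75 mireds.
M_out = 153.75 + (+193) = 346.75 mireds.
T_out = 10⁶/346.75 = 2883.9 K → 2880 K.

2880 K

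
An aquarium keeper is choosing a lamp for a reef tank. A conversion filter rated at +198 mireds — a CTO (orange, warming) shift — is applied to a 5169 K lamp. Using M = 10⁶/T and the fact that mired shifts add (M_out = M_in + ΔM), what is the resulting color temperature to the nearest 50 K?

2550 K

M_in = 10⁶/5169 = 193.46 mireds.
M_out = 193.46 + (+198) = 391.46 mireds.
T_out = 10⁶/391.46 = 2554.5 K → 2550 K.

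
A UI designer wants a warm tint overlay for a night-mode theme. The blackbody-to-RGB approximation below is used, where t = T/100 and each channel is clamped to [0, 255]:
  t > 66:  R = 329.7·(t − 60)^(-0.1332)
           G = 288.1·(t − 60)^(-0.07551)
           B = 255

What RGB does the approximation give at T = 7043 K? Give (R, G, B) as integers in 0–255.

t = 7043/100 = 70.43; the t > 66 branch applies.
R = 329.7·(70.43 − 60)^(-0.1332) = 329.7·10.43^(-0.1332) = 329.7·0.73175 = 241.259.
G = 288.1·(70.43 − 60)^(-0.07551) = 288.1·10.43^(-0.07551) = 288.1·0.83774 = 241.353.
B = 255 by definition for t > 66.
Rounded: (241, 241, 255).

(241, 241, 255)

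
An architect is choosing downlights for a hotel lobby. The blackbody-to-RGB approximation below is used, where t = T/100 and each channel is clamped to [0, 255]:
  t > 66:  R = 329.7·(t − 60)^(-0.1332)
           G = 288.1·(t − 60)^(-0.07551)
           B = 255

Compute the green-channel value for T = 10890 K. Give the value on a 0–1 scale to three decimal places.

0.842

t = 10890/100 = 108.9; the t > 66 branch applies.
G = 288.1·(108.9 − 60)^(-0.07551) = 288.1·48.9^(-0.07551) = 288.1·0.74549 = 214.775.
On a 0–1 scale: 214.775/255 = 0.8423 → 0.842.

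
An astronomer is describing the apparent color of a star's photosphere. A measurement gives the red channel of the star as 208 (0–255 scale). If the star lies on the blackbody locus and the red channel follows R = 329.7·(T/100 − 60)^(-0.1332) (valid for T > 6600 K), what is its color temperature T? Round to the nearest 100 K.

9200 K

(t − 60)^(-0.1332) = 208/329.7 = 0.63088.
t − 60 = 0.63088^(1/-0.1332) = 0.63088^(-7.508) = 31.763, so t = 91.763.
T = 100·t = 9176 K → 9200 K to the nearest 100 K.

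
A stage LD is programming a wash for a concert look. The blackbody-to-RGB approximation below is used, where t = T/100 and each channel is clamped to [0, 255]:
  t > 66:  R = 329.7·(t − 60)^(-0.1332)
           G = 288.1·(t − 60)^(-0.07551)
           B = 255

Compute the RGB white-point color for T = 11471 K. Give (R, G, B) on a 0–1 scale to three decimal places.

(0.759, 0.835, 1.000)

t = 11471/100 = 114.71; the t > 66 branch applies.
R = 329.7·(114.71 − 60)^(-0.1332) = 329.7·54.71^(-0.1332) = 329.7·0.58680 = 193.468.
G = 288.1·(114.71 − 60)^(-0.07551) = 288.1·54.71^(-0.07551) = 288.1·0.73919 = 212.962.
B = 255 by definition for t > 66.
Dividing each by 255: (0.7587, 0.8351, 1.0000) → (0.759, 0.835, 1.000).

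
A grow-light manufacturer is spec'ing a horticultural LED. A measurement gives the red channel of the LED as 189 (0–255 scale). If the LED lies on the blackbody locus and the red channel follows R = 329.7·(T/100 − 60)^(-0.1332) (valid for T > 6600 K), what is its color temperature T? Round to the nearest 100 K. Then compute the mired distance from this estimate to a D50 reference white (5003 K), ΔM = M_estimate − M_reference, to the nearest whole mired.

(t − 60)^(-0.1332) = 189/329.7 = 0.57325.
t − 60 = 0.57325^(1/-0.1332) = 0.57325^(-7.508) = 65.199, so t = 125.199.
T = 100·t = 12520 K → 12500 K to the nearest 100 K.
M_estimate = 10⁶/12500 = 80.00; M_reference = 10⁶/5003 = 199.88.
ΔM = 80.00 − 199.88 = -119.88 → -120 mireds.

-120 mireds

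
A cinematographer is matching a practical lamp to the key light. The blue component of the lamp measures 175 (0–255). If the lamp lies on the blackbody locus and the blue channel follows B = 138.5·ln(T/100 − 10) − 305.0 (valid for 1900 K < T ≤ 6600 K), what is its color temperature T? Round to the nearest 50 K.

4200 K

ln(t − 10) = (175 + 305.0) / 138.5 = 3.4657.
t − 10 = e^3.4657 = 31.999, so t = 41.999.
T = 100·t = 4200 K → 4200 K to the nearest 50 K.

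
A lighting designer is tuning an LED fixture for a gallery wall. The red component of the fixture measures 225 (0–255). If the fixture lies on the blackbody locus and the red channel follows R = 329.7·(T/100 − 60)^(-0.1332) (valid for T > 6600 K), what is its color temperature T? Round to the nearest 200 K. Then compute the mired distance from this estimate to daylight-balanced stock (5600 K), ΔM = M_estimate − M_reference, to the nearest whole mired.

(t − 60)^(-0.1332) = 225/329.7 = 0.68244.
t − 60 = 0.68244^(1/-0.1332) = 0.68244^(-7.508) = 17.610, so t = 77.610.
T = 100·t = 7761 K → 7800 K to the nearest 200 K.
M_estimate = 10⁶/7800 = 128.21; M_reference = 10⁶/5600 = 178.57.
ΔM = 128.21 − 178.57 = -50.37 → -50 mireds.

-50 mireds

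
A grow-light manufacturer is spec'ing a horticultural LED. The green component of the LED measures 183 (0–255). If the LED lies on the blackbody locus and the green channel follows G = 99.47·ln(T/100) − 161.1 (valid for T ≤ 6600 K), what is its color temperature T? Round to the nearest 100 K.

3200 K

ln t = (183 + 161.1) / 99.47 = 3.4593.
t = e^3.4593 = 31.796.
T = 100·t = 3180 K → 3200 K to the nearest 100 K.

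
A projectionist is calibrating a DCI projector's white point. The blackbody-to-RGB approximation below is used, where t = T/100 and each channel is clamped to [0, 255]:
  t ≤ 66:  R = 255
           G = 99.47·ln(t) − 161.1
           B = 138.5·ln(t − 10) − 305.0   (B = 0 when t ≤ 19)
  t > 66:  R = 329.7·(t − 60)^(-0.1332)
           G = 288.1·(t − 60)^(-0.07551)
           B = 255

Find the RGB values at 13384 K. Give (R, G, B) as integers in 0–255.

(186, 208, 255)

t = 13384/100 = 133.84; the t > 66 branch applies.
R = 329.7·(133.84 − 60)^(-0.1332) = 329.7·73.84^(-0.1332) = 329.7·0.56382 = 185.893.
G = 288.1·(133.84 − 60)^(-0.07551) = 288.1·73.84^(-0.07551) = 288.1·0.72265 = 208.194.
B = 255 by definition for t > 66.
Rounded: (186, 208, 255).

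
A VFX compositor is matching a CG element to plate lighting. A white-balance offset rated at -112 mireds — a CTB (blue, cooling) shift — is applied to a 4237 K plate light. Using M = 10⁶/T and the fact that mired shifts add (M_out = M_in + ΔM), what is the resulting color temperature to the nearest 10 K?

M_in = 10⁶/4237 = 236.02 mireds.
M_out = 236.02 + (-112) = 124.02 mireds.
T_out = 10⁶/124.02 = 8063.5 K → 8060 K.

8060 K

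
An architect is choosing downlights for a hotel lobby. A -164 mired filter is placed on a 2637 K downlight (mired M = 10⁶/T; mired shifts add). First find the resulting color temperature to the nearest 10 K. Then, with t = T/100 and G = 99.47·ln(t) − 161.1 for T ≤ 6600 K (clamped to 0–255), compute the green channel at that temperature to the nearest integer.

221

M_in = 10⁶/2637 = 379.22; M_out = 379.22 + (-164) = 215.22.
T_out = 10⁶/215.22 = 4646.4 K → 4650 K; t = 46.5.
G = 99.47·ln 46.5 − 161.1 = 99.47·3.8395 − 161.1 = 220.810.
Rounded: 221.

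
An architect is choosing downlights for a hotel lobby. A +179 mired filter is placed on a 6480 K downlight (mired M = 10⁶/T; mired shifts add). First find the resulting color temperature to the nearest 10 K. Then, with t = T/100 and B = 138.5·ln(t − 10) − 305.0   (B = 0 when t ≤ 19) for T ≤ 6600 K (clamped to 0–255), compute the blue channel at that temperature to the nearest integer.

M_in = 10⁶/6480 = 154.32; M_out = 154.32 + (+179) = 333.32.
T_out = 10⁶/333.32 = 3000.1 K → 3000 K; t = 30.
B = 138.5·ln(30 − 10) − 305.0 = 138.5·ln 20 − 305.0 = 138.5·2.9957 − 305.0 = 109.909.
Rounded: 110.

110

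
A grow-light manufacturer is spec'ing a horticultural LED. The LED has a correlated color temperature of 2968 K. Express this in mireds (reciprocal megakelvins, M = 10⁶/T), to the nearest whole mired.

M = 10⁶ / 2968 = 336.927 → 337 mireds.

337 mireds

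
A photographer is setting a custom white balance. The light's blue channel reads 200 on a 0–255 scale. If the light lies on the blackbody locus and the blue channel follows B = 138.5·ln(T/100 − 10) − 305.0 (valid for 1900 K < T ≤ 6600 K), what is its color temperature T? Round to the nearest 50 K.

ln(t − 10) = (200 + 305.0) / 138.5 = 3.6462.
t − 10 = e^3.6462 = 38.329, so t = 48.329.
T = 100·t = 4833 K → 4850 K to the nearest 50 K.

4850 K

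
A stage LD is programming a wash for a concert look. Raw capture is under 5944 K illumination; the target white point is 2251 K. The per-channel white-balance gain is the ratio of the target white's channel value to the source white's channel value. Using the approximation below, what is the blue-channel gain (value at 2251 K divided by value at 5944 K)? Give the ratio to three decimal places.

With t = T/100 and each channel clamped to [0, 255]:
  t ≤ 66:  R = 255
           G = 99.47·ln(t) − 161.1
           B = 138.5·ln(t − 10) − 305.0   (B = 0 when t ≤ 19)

At 5944 K (t = 59.44):
  B = 138.5·ln(59.44 − 10) − 305.0 = 138.5·ln 49.44 − 305.0 = 138.5·3.9008 − 305.0 = 235.255.
At 2251 K (t = 22.51):
  B = 138.5·ln(22.51 − 10) − 305.0 = 138.5·ln 12.51 − 305.0 = 138.5·2.5265 − 305.0 = 44.924.
Gain = 44.924 / 235.255 = 0.1910 → 0.191.

0.191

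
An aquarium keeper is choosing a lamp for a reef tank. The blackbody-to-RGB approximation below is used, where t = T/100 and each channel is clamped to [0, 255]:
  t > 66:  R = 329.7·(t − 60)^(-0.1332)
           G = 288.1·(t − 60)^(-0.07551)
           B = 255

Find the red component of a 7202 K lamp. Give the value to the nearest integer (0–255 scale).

237

t = 7202/100 = 72.02; the t > 66 branch applies.
R = 329.7·(72.02 − 60)^(-0.1332) = 329.7·12.02^(-0.1332) = 329.7·0.71805 = 236.742.
Rounded: 237.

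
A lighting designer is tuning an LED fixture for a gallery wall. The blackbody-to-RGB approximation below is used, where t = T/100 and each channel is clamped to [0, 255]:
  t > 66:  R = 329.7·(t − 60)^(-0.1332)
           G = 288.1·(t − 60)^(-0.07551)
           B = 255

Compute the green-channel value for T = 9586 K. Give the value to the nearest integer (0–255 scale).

t = 9586/100 = 95.86; the t > 66 branch applies.
G = 288.1·(95.86 − 60)^(-0.07551) = 288.1·35.86^(-0.07551) = 288.1·0.76315 = 219.864.
Rounded: 220.

220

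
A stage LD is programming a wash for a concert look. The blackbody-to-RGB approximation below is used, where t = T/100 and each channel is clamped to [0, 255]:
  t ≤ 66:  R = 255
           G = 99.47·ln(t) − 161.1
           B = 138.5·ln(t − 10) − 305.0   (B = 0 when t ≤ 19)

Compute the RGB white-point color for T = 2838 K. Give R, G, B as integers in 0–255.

t = 2838/100 = 28.38; the t ≤ 66 branch applies.
R = 255 by definition for t ≤ 66.
G = 99.47·ln 28.38 − 161.1 = 99.47·3.3457 − 161.1 = 171.695.
B = 138.5·ln(28.38 − 10) − 305.0 = 138.5·ln 18.38 − 305.0 = 138.5·2.9113 − 305.0 = 98.210.
Rounded: (255, 172, 98).

R=255, G=172, B=98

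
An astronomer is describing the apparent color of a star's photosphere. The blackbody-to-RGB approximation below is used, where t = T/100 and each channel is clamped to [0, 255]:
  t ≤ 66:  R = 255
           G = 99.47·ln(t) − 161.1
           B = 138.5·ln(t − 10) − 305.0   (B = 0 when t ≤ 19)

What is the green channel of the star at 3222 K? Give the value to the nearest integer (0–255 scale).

t = 3222/100 = 32.22; the t ≤ 66 branch applies.
G = 99.47·ln 32.22 − 161.1 = 99.47·3.4726 − 161.1 = 184.318.
Rounded: 184.

184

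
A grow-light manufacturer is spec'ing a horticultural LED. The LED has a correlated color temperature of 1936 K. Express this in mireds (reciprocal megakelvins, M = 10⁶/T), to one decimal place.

M = 10⁶ / 1936 = 516.529 → 516.5 mireds.

516.5 mireds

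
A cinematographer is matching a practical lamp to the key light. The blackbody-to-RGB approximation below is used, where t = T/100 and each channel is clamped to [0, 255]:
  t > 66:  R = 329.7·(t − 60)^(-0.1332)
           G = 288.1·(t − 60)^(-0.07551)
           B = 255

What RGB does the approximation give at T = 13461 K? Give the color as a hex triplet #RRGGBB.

#BAD0FF

t = 13461/100 = 134.61; the t > 66 branch applies.
R = 329.7·(134.61 − 60)^(-0.1332) = 329.7·74.61^(-0.1332) = 329.7·0.56305 = 185.636.
G = 288.1·(134.61 − 60)^(-0.07551) = 288.1·74.61^(-0.07551) = 288.1·0.72208 = 208.031.
B = 255 by definition for t > 66.
Rounded: (186, 208, 255).
In hex: #BAD0FF.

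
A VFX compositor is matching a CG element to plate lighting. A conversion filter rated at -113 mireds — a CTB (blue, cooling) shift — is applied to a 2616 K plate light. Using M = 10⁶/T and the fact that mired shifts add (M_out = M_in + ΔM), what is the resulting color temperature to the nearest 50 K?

3700 K

M_in = 10⁶/2616 = 382.26 mireds.
M_out = 382.26 + (-113) = 269.26 mireds.
T_out = 10⁶/269.26 = 3713.8 K → 3700 K.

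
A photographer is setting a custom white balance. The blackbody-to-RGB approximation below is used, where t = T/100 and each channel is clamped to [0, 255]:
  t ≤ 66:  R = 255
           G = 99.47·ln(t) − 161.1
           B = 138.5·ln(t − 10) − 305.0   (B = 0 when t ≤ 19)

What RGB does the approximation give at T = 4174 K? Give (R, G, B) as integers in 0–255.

t = 4174/100 = 41.74; the t ≤ 66 branch applies.
R = 255 by definition for t ≤ 66.
G = 99.47·ln 41.74 − 161.1 = 99.47·3.7315 − 161.1 = 210.068.
B = 138.5·ln(41.74 − 10) − 305.0 = 138.5·ln 31.74 − 305.0 = 138.5·3.4576 − 305.0 = 173.875.
Rounded: (255, 210, 174).

(255, 210, 174)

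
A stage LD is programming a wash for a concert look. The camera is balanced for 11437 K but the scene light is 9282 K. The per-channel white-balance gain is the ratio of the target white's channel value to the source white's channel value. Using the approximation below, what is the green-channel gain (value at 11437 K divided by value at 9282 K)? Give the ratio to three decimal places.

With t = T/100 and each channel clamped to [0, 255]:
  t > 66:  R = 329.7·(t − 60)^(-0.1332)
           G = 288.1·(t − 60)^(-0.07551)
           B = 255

0.963

At 9282 K (t = 92.82):
  G = 288.1·(92.82 − 60)^(-0.07551) = 288.1·32.82^(-0.07551) = 288.1·0.76827 = 221.340.
At 11437 K (t = 114.37):
  G = 288.1·(114.37 − 60)^(-0.07551) = 288.1·54.37^(-0.07551) = 288.1·0.73954 = 213.062.
Gain = 213.062 / 221.340 = 0.9626 → 0.963.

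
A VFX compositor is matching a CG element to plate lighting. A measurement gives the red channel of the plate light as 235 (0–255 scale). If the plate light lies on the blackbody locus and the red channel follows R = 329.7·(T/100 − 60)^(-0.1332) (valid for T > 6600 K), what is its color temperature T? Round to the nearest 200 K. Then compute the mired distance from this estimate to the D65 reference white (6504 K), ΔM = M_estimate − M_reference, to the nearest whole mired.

(t − 60)^(-0.1332) = 235/329.7 = 0.71277.
t − 60 = 0.71277^(1/-0.1332) = 0.71277^(-7.508) = 12.705, so t = 72.705.
T = 100·t = 7271 K → 7200 K to the nearest 200 K.
M_estimate = 10⁶/7200 = 138.89; M_reference = 10⁶/6504 = 153.75.
ΔM = 138.89 − 153.75 = -14.86 → -15 mireds.

-15 mireds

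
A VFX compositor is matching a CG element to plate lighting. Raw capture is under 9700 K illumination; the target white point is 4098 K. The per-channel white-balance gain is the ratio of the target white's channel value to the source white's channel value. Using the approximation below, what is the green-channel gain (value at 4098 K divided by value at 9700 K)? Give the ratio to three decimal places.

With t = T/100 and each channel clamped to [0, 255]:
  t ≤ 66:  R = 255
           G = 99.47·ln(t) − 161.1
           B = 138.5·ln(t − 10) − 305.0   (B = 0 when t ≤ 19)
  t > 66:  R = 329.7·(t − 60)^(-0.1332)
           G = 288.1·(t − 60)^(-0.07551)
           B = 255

At 9700 K (t = 97):
  G = 288.1·(97 − 60)^(-0.07551) = 288.1·37^(-0.07551) = 288.1·0.76135 = 219.345.
At 4098 K (t = 40.98):
  G = 99.47·ln 40.98 − 161.1 = 99.47·3.7131 − 161.1 = 208.240.
Gain = 208.240 / 219.345 = 0.9494 → 0.949.

0.949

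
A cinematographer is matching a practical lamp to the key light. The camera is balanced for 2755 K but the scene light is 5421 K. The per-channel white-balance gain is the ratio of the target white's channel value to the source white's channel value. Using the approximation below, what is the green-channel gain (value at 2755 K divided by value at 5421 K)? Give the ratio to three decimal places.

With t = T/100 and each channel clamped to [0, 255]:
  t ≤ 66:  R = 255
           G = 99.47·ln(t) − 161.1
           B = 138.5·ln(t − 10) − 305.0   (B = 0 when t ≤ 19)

0.715

At 5421 K (t = 54.21):
  G = 99.47·ln 54.21 − 161.1 = 99.47·3.9929 − 161.1 = 236.070.
At 2755 K (t = 27.55):
  G = 99.47·ln 27.55 − 161.1 = 99.47·3.3160 − 161.1 = 168.743.
Gain = 168.743 / 236.070 = 0.7148 → 0.715.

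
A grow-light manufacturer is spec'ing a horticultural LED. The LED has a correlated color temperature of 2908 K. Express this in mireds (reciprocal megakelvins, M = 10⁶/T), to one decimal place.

M = 10⁶ / 2908 = 343.879 → 343.9 mireds.

343.9 mireds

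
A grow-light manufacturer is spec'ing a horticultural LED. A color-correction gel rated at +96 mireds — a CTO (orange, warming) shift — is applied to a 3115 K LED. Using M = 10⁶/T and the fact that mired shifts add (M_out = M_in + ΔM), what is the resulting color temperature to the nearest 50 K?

M_in = 10⁶/3115 = 321.03 mireds.
M_out = 321.03 + (+96) = 417.03 mireds.
T_out = 10⁶/417.03 = 2397.9 K → 2400 K.

2400 K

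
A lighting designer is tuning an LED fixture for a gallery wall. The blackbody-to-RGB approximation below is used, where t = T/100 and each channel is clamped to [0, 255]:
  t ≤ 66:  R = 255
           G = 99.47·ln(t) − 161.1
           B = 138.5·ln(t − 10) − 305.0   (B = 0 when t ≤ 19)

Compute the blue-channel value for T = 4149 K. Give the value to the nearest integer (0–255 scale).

173

t = 4149/100 = 41.49; the t ≤ 66 branch applies.
B = 138.5·ln(41.49 − 10) − 305.0 = 138.5·ln 31.49 − 305.0 = 138.5·3.4497 − 305.0 = 172.779.
Rounded: 173.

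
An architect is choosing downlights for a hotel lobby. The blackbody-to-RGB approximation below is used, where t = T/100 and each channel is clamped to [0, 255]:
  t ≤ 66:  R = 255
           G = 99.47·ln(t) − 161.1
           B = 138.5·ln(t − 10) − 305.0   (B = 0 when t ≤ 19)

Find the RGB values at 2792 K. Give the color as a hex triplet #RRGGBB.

t = 2792/100 = 27.92; the t ≤ 66 branch applies.
R = 255 by definition for t ≤ 66.
G = 99.47·ln 27.92 − 161.1 = 99.47·3.3293 − 161.1 = 170.070.
B = 138.5·ln(27.92 − 10) − 305.0 = 138.5·ln 17.92 − 305.0 = 138.5·2.8859 − 305.0 = 94.700.
Rounded: (255, 170, 95).
In hex: #FFAA5F.

#FFAA5F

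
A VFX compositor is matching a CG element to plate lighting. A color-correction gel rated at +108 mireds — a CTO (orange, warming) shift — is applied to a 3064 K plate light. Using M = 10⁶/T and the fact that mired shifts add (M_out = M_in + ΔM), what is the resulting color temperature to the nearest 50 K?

2300 K

M_in = 10⁶/3064 = 326.37 mireds.
M_out = 326.37 + (+108) = 434.37 mireds.
T_out = 10⁶/434.37 = 2302.2 K → 2300 K.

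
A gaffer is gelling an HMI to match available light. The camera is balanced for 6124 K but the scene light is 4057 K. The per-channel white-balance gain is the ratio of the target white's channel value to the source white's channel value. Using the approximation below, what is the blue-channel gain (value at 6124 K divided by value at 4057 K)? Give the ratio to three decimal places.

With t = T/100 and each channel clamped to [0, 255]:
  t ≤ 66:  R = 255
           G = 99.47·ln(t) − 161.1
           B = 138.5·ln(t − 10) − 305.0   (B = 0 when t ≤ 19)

1.424

At 4057 K (t = 40.57):
  B = 138.5·ln(40.57 − 10) − 305.0 = 138.5·ln 30.57 − 305.0 = 138.5·3.4200 − 305.0 = 168.673.
At 6124 K (t = 61.24):
  B = 138.5·ln(61.24 − 10) − 305.0 = 138.5·ln 51.24 − 305.0 = 138.5·3.9365 − 305.0 = 240.208.
Gain = 240.208 / 168.673 = 1.4241 → 1.424.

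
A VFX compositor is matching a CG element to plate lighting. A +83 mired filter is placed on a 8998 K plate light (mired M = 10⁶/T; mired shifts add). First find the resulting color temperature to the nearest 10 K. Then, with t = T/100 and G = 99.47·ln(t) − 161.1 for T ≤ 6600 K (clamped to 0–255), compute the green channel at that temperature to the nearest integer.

231

M_in = 10⁶/8998 = 111.14; M_out = 111.14 + (+83) = 194.14.
T_out = 10⁶/194.14 = 5151.0 K → 5150 K; t = 51.5.
G = 99.47·ln 51.5 − 161.1 = 99.47·3.9416 − 161.1 = 230.969.
Rounded: 231.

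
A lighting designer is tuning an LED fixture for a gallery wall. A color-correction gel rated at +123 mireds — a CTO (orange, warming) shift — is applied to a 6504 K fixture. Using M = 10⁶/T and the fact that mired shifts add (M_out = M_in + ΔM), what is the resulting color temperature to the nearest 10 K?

3610 K

M_in = 10⁶/6504 = 153.75 mireds.
M_out = 153.75 + (+123) = 276.75 mireds.
T_out = 10⁶/276.75 = 3613.3 K → 3610 K.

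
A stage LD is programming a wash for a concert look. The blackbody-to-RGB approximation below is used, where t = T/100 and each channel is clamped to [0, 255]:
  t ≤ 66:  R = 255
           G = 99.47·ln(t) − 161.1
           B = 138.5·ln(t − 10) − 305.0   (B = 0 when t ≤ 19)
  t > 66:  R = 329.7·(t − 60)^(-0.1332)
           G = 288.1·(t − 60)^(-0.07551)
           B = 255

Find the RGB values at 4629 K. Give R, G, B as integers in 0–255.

R=255, G=220, B=192

t = 4629/100 = 46.29; the t ≤ 66 branch applies.
R = 255 by definition for t ≤ 66.
G = 99.47·ln 46.29 − 161.1 = 99.47·3.8349 − 161.1 = 220.360.
B = 138.5·ln(46.29 − 10) − 305.0 = 138.5·ln 36.29 − 305.0 = 138.5·3.5915 − 305.0 = 192.429.
Rounded: (255, 220, 192).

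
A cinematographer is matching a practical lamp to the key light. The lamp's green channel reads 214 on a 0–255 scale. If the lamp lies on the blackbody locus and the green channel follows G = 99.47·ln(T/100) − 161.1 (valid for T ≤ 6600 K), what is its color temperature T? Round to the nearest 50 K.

4350 K

ln t = (214 + 161.1) / 99.47 = 3.7710.
t = e^3.7710 = 43.423.
T = 100·t = 4342 K → 4350 K to the nearest 50 K.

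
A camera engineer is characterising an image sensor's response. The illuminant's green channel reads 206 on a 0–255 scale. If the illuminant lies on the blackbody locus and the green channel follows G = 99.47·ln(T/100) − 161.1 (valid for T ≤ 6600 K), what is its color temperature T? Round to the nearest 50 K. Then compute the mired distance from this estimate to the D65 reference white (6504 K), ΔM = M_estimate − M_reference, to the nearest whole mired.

ln t = (206 + 161.1) / 99.47 = 3.6906.
t = e^3.6906 = 40.067.
T = 100·t = 4007 K → 4000 K to the nearest 50 K.
M_estimate = 10⁶/4000 = 250.00; M_reference = 10⁶/6504 = 153.75.
ΔM = 250.00 − 153.75 = 96.25 → +96 mireds.

+96 mireds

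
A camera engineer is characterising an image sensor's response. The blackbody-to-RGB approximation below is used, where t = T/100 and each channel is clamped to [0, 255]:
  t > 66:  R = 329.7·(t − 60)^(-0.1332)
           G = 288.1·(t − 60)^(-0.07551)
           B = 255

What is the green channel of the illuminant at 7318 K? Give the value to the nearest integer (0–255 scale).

237

t = 7318/100 = 73.18; the t > 66 branch applies.
G = 288.1·(73.18 − 60)^(-0.07551) = 288.1·13.18^(-0.07551) = 288.1·0.82307 = 237.126.
Rounded: 237.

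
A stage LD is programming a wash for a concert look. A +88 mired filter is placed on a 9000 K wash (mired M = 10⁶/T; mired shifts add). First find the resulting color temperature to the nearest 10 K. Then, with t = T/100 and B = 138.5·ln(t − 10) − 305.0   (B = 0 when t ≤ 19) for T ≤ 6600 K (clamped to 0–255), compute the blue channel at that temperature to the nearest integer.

M_in = 10⁶/9000 = 111.11; M_out = 111.11 + (+88) = 199.11.
T_out = 10⁶/199.11 = 5022.3 K → 5020 K; t = 50.2.
B = 138.5·ln(50.2 − 10) − 305.0 = 138.5·ln 40.2 − 305.0 = 138.5·3.6939 − 305.0 = 206.601.
Rounded: 207.

207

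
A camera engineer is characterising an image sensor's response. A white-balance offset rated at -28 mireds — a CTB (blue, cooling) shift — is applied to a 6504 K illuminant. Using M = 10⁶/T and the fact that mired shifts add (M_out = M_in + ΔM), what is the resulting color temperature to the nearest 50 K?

M_in = 10⁶/6504 = 153.75 mireds.
M_out = 153.75 + (-28) = 125.75 mireds.
T_out = 10⁶/125.75 = 7952.2 K → 7950 K.

7950 K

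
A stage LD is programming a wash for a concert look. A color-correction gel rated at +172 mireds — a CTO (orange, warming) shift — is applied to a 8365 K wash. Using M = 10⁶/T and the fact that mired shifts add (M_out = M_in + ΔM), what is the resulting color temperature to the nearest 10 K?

3430 K

M_in = 10⁶/8365 = 119.55 mireds.
M_out = 119.55 + (+172) = 291.55 mireds.
T_out = 10⁶/291.55 = 3430.0 K → 3430 K.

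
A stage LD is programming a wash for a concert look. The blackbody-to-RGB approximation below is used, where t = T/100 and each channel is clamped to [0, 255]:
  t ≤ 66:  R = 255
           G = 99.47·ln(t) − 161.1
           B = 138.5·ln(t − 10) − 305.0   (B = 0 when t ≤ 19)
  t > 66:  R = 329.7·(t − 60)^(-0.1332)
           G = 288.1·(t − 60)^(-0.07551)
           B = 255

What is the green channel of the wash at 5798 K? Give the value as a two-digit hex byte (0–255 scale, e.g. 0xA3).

t = 5798/100 = 57.98; the t ≤ 66 branch applies.
G = 99.47·ln 57.98 − 161.1 = 99.47·4.0601 − 161.1 = 242.758.
Rounded: 243; in hex, 0xF3.

0xF3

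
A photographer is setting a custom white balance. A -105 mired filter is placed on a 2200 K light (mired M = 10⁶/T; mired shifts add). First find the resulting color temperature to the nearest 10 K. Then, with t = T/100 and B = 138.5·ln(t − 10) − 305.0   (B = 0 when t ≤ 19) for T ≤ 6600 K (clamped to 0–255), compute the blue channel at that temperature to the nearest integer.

M_in = 10⁶/2200 = 454.55; M_out = 454.55 + (-105) = 349.55.
T_out = 10⁶/349.55 = 2860.9 K → 2860 K; t = 28.6.
B = 138.5·ln(28.6 − 10) − 305.0 = 138.5·ln 18.6 − 305.0 = 138.5·2.9232 − 305.0 = 99.858.
Rounded: 100.

100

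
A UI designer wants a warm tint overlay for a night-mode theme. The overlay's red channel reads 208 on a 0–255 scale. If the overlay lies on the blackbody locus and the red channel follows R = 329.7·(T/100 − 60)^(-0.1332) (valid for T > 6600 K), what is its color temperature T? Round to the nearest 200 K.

(t − 60)^(-0.1332) = 208/329.7 = 0.63088.
t − 60 = 0.63088^(1/-0.1332) = 0.63088^(-7.508) = 31.763, so t = 91.763.
T = 100·t = 9176 K → 9200 K to the nearest 200 K.

9200 K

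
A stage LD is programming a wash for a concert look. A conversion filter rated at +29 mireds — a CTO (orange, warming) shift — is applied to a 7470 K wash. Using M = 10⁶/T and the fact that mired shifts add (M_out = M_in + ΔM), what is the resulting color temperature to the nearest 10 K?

M_in = 10⁶/7470 = 133.87 mireds.
M_out = 133.87 + (+29) = 162.87 mireds.
T_out = 10⁶/162.87 = 6139.9 K → 6140 K.

6140 K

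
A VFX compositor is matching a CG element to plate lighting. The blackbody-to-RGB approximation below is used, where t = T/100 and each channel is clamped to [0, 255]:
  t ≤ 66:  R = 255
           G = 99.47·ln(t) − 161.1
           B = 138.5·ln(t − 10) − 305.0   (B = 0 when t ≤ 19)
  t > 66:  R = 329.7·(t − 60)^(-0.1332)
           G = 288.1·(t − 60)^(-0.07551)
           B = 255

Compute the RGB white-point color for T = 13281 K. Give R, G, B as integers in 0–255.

R=186, G=208, B=255

t = 13281/100 = 132.81; the t > 66 branch applies.
R = 329.7·(132.81 − 60)^(-0.1332) = 329.7·72.81^(-0.1332) = 329.7·0.56488 = 186.241.
G = 288.1·(132.81 − 60)^(-0.07551) = 288.1·72.81^(-0.07551) = 288.1·0.72341 = 208.415.
B = 255 by definition for t > 66.
Rounded: (186, 208, 255).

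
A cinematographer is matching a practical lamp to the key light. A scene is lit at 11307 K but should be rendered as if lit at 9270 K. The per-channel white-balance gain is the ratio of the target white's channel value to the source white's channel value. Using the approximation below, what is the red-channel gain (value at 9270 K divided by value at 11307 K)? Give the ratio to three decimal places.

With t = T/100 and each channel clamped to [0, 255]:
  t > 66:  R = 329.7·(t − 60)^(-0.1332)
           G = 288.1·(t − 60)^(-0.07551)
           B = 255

At 11307 K (t = 113.07):
  R = 329.7·(113.07 − 60)^(-0.1332) = 329.7·53.07^(-0.1332) = 329.7·0.58918 = 194.254.
At 9270 K (t = 92.7):
  R = 329.7·(92.7 − 60)^(-0.1332) = 329.7·32.7^(-0.1332) = 329.7·0.62844 = 207.196.
Gain = 207.196 / 194.254 = 1.0666 → 1.067.

1.067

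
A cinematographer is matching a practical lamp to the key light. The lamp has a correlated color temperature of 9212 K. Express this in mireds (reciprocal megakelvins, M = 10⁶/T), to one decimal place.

108.6 mireds

M = 10⁶ / 9212 = 108.554 → 108.6 mireds.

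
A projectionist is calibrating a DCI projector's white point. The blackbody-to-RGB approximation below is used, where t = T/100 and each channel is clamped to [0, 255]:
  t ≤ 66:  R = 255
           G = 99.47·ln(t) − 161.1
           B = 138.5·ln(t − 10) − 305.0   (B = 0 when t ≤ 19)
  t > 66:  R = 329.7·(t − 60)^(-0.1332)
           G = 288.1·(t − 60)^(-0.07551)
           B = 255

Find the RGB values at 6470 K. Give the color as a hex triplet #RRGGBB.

t = 6470/100 = 64.7; the t ≤ 66 branch applies.
R = 255 by definition for t ≤ 66.
G = 99.47·ln 64.7 − 161.1 = 99.47·4.1698 − 161.1 = 253.666.
B = 138.5·ln(64.7 − 10) − 305.0 = 138.5·ln 54.7 − 305.0 = 138.5·4.0019 − 305.0 = 249.258.
Rounded: (255, 254, 249).
In hex: #FFFEF9.

#FFFEF9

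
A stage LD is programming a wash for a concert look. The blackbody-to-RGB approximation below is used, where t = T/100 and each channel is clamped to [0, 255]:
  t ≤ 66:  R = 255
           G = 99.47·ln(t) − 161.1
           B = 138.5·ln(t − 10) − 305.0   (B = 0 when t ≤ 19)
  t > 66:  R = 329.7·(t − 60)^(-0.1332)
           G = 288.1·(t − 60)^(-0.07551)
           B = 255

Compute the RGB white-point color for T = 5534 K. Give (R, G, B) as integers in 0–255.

(255, 238, 223)

t = 5534/100 = 55.34; the t ≤ 66 branch applies.
R = 255 by definition for t ≤ 66.
G = 99.47·ln 55.34 − 161.1 = 99.47·4.0135 − 161.1 = 238.122.
B = 138.5·ln(55.34 − 10) − 305.0 = 138.5·ln 45.34 − 305.0 = 138.5·3.8142 − 305.0 = 223.265.
Rounded: (255, 238, 223).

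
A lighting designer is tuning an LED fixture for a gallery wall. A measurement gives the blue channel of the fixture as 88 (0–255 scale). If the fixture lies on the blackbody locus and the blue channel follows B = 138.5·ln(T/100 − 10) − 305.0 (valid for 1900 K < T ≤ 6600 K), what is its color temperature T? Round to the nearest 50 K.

ln(t − 10) = (88 + 305.0) / 138.5 = 2.8375.
t − 10 = e^2.8375 = 17.074, so t = 27.074.
T = 100·t = 2707 K → 2700 K to the nearest 50 K.

2700 K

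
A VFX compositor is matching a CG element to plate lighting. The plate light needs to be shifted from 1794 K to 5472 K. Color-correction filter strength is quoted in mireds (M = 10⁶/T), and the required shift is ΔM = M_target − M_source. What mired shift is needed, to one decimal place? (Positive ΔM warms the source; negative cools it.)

-374.7 mireds

M_source = 10⁶/1794 = 557.414; M_target = 10⁶/5472 = 182.749.
ΔM = 182.749 − 557.414 = -374.665 → -374.7 mireds, a cooling shift.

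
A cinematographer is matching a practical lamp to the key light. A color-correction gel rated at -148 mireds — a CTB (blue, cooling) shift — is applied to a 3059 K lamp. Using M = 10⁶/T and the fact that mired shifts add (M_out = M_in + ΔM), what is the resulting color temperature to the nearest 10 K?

M_in = 10⁶/3059 = 326.90 mireds.
M_out = 326.90 + (-148) = 178.90 mireds.
T_out = 10⁶/178.90 = 5589.6 K → 5590 K.

5590 K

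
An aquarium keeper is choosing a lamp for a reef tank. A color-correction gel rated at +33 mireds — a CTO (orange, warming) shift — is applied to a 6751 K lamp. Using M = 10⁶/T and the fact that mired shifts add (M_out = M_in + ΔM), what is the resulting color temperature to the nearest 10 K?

5520 K

M_in = 10⁶/6751 = 148.13 mireds.
M_out = 148.13 + (+33) = 181.13 mireds.
T_out = 10⁶/181.13 = 5521.0 K → 5520 K.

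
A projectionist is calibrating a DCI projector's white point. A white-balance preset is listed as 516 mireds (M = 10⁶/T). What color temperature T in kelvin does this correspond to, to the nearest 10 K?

1940 K

T = 10⁶ / 516 = 1937.98 K → 1940 K.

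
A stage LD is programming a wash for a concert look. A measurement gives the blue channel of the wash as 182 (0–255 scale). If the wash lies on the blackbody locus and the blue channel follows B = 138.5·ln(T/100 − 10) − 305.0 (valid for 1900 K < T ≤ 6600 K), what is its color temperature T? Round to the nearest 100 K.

ln(t − 10) = (182 + 305.0) / 138.5 = 3.5162.
t − 10 = e^3.5162 = 33.658, so t = 43.658.
T = 100·t = 4366 K → 4400 K to the nearest 100 K.

4400 K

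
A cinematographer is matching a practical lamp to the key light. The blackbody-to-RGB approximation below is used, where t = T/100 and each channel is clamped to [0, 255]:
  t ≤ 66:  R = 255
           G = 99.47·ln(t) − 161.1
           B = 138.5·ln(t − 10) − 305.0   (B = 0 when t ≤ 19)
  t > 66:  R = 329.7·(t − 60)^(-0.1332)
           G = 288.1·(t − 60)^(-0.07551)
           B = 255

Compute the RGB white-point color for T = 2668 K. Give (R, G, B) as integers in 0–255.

t = 2668/100 = 26.68; the t ≤ 66 branch applies.
R = 255 by definition for t ≤ 66.
G = 99.47·ln 26.68 − 161.1 = 99.47·3.2839 − 161.1 = 165.551.
B = 138.5·ln(26.68 − 10) − 305.0 = 138.5·ln 16.68 − 305.0 = 138.5·2.8142 − 305.0 = 84.768.
Rounded: (255, 166, 85).

(255, 166, 85)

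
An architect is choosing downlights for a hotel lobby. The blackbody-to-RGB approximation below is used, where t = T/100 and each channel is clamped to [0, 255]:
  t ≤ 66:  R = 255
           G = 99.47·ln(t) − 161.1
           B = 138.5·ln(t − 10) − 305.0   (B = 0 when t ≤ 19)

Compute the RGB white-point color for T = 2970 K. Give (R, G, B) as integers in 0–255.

(255, 176, 108)

t = 2970/100 = 29.7; the t ≤ 66 branch applies.
R = 255 by definition for t ≤ 66.
G = 99.47·ln 29.7 − 161.1 = 99.47·3.3911 − 161.1 = 176.217.
B = 138.5·ln(29.7 − 10) − 305.0 = 138.5·ln 19.7 − 305.0 = 138.5·2.9806 − 305.0 = 107.816.
Rounded: (255, 176, 108).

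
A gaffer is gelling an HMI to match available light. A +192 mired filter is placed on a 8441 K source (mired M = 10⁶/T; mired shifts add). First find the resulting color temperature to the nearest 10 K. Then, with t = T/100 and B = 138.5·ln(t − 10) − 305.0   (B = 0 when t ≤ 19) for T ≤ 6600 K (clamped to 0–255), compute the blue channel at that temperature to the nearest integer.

124

M_in = 10⁶/8441 = 118.47; M_out = 118.47 + (+192) = 310.47.
T_out = 10⁶/310.47 = 3220.9 K → 3220 K; t = 32.2.
B = 138.5·ln(32.2 − 10) − 305.0 = 138.5·ln 22.2 − 305.0 = 138.5·3.1001 − 305.0 = 124.363.
Rounded: 124.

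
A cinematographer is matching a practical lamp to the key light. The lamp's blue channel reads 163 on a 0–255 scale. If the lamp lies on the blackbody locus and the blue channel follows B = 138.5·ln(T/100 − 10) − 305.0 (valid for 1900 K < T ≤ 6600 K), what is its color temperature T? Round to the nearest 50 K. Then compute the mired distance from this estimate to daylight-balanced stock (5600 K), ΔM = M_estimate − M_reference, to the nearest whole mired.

ln(t − 10) = (163 + 305.0) / 138.5 = 3.3791.
t − 10 = e^3.3791 = 29.343, so t = 39.343.
T = 100·t = 3934 K → 3950 K to the nearest 50 K.
M_estimate = 10⁶/3950 = 253.16; M_reference = 10⁶/5600 = 178.57.
ΔM = 253.16 − 178.57 = 74.59 → +75 mireds.

+75 mireds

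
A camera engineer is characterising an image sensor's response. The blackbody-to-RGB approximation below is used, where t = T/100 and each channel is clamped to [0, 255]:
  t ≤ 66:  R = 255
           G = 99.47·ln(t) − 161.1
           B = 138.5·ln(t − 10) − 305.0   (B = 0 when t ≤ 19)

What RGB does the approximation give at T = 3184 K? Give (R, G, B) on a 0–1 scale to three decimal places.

t = 3184/100 = 31.84; the t ≤ 66 branch applies.
R = 255 by definition for t ≤ 66.
G = 99.47·ln 31.84 − 161.1 = 99.47·3.4607 − 161.1 = 183.138.
B = 138.5·ln(31.84 − 10) − 305.0 = 138.5·ln 21.84 − 305.0 = 138.5·3.0837 − 305.0 = 122.098.
Dividing each by 255: (1.0000, 0.7182, 0.4788) → (1.000, 0.718, 0.479).

(1.000, 0.718, 0.479)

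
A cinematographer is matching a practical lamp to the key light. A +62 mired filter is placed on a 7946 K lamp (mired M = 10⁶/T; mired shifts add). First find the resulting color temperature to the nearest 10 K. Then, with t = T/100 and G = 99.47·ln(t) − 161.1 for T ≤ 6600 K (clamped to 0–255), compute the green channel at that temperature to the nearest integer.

M_in = 10⁶/7946 = 125.85; M_out = 125.85 + (+62) = 187.85.
T_out = 10⁶/187.85 = 5323.4 K → 5320 K; t = 53.2.
G = 99.47·ln 53.2 − 161.1 = 99.47·3.9741 − 161.1 = 234.200.
Rounded: 234.

234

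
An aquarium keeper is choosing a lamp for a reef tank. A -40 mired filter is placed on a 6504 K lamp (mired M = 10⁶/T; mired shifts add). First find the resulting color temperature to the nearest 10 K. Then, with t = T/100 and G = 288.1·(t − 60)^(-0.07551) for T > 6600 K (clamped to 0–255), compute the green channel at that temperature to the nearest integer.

224

M_in = 10⁶/6504 = 153.75; M_out = 153.75 + (-40) = 113.75.
T_out = 10⁶/113.75 = 8791.1 K → 8790 K; t = 87.9.
G = 288.1·(87.9 − 60)^(-0.07551) = 288.1·27.9^(-0.07551) = 288.1·0.77775 = 224.071.
Rounded: 224.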